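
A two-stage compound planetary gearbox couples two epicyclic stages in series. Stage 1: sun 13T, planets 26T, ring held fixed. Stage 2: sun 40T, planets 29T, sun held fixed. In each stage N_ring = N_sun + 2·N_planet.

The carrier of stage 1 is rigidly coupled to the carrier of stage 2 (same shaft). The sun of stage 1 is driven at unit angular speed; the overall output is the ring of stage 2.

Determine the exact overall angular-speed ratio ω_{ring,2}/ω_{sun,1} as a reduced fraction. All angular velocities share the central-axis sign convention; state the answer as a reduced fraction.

23/98

Stage 1: N_ring = 13 + 2·26 = 65
Stage 1: 13(ω_s−ω_c) = −65(ω_r−ω_c),  ω_r=0, ω_s=1
Stage 1: 13(1−ω_c) = −65(0−ω_c)  ⇒  78ω_c = 13  ⇒  ω_c = 1/6
  ⇒ ω_c¹/ω_s¹ = 1/6
Stage 2: N_ring = 40 + 2·29 = 98
Stage 2: 40(ω_s−ω_c) = −98(ω_r−ω_c),  ω_s=0, ω_c=1
Stage 2: ω_r = 1 − (40/98)(0−1) = 69/49
  ⇒ ω_r²/ω_c² = 69/49
Coupling ω_c² = ω_c¹ ⇒ overall = 1/6 × 69/49 = 23/98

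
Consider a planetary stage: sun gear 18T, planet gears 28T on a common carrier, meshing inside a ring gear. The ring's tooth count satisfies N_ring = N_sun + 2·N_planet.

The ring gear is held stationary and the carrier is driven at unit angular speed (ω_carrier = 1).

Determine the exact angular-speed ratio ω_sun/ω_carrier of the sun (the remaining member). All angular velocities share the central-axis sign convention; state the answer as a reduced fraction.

46/9

N_ring = 18 + 2·28 = 74
18(ω_s−ω_c) = −74(ω_r−ω_c),  ω_r=0, ω_c=1
ω_s = 1 − (74/18)(0−1) = 46/9
ω_s/ω_c = 46/9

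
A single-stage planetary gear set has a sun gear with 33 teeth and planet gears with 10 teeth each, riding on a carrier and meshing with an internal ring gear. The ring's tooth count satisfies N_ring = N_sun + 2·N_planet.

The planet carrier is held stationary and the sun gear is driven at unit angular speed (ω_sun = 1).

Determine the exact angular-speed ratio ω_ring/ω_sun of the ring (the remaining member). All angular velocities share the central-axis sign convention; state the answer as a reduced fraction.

N_ring = 33 + 2·10 = 53
33(ω_s−ω_c) = −53(ω_r−ω_c),  ω_c=0, ω_s=1
ω_r = 0 − (33/53)(1−0) = -33/53
ω_r/ω_s = -33/53

-33/53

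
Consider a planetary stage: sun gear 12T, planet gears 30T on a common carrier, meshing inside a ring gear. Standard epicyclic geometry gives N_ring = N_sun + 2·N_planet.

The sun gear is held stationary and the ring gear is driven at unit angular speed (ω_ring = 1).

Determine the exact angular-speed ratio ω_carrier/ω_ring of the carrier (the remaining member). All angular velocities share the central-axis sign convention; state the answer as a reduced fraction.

6/7

N_ring = 12 + 2·30 = 72
12(ω_s−ω_c) = −72(ω_r−ω_c),  ω_s=0, ω_r=1
12(0−ω_c) = −72(1−ω_c)  ⇒  84ω_c = 72  ⇒  ω_c = 6/7
ω_c/ω_r = 6/7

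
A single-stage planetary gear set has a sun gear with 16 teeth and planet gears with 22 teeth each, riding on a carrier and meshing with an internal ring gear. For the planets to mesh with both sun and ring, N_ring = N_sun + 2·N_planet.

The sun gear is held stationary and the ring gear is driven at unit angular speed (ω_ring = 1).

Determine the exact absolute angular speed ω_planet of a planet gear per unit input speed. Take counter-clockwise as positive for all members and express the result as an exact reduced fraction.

N_ring = 16 + 2·22 = 60
16(ω_s−ω_c) = −60(ω_r−ω_c),  ω_s=0, ω_r=1
16(0−ω_c) = −60(1−ω_c)  ⇒  76ω_c = 60  ⇒  ω_c = 15/19
sun–planet: 16·(0−15/19) = −22·(ω_p−ω_c)  ⇒  ω_p−ω_c = −(16/22)·(-15/19) = 120/209
ω_p = 15/19 + 120/209 = 15/11

15/11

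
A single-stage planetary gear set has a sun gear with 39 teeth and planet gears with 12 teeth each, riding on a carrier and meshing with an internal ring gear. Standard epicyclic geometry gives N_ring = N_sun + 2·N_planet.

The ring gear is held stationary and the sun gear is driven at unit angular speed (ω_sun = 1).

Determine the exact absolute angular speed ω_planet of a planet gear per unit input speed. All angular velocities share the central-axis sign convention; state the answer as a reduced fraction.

N_ring = 39 + 2·12 = 63
39(ω_s−ω_c) = −63(ω_r−ω_c),  ω_r=0, ω_s=1
39(1−ω_c) = −63(0−ω_c)  ⇒  102ω_c = 39  ⇒  ω_c = 13/34
sun–planet: 39·(1−13/34) = −12·(ω_p−ω_c)  ⇒  ω_p−ω_c = −(39/12)·(21/34) = -273/136
ω_p = 13/34 − 273/136 = -13/8

-13/8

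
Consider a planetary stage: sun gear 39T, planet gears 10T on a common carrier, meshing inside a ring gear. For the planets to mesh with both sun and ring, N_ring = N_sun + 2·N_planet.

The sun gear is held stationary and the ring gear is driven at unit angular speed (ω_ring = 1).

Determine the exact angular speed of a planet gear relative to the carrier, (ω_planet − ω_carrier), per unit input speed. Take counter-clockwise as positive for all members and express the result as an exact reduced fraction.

2301/980

N_ring = 39 + 2·10 = 59
39(ω_s−ω_c) = −59(ω_r−ω_c),  ω_s=0, ω_r=1
39(0−ω_c) = −59(1−ω_c)  ⇒  98ω_c = 59  ⇒  ω_c = 59/98
sun–planet: 39·(0−59/98) = −10·(ω_p−ω_c)  ⇒  ω_p−ω_c = −(39/10)·(-59/98) = 2301/980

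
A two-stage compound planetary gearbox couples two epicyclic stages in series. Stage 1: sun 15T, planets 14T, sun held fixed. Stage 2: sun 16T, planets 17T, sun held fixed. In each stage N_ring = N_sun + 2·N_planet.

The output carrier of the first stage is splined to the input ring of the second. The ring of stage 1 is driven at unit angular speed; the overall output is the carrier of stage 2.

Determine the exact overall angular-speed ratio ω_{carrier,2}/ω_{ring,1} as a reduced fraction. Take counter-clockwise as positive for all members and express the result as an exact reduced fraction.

Stage 1: N_ring = 15 + 2·14 = 43
Stage 1: 15(ω_s−ω_c) = −43(ω_r−ω_c),  ω_s=0, ω_r=1
Stage 1: 15(0−ω_c) = −43(1−ω_c)  ⇒  58ω_c = 43  ⇒  ω_c = 43/58
  ⇒ ω_c¹/ω_r¹ = 43/58
Stage 2: N_ring = 16 + 2·17 = 50
Stage 2: 16(ω_s−ω_c) = −50(ω_r−ω_c),  ω_s=0, ω_r=1
Stage 2: 16(0−ω_c) = −50(1−ω_c)  ⇒  66ω_c = 50  ⇒  ω_c = 25/33
  ⇒ ω_c²/ω_r² = 25/33
Coupling ω_r² = ω_c¹ ⇒ overall = 43/58 × 25/33 = 1075/1914

1075/1914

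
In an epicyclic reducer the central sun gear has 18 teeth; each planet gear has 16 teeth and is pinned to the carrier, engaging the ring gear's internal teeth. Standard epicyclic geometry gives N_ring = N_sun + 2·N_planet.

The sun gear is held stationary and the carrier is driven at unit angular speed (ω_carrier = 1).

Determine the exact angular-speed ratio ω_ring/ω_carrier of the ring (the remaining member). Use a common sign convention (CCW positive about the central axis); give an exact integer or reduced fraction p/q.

34/25

N_ring = 18 + 2·16 = 50
18(ω_s−ω_c) = −50(ω_r−ω_c),  ω_s=0, ω_c=1
ω_r = 1 − (18/50)(0−1) = 34/25
ω_r/ω_c = 34/25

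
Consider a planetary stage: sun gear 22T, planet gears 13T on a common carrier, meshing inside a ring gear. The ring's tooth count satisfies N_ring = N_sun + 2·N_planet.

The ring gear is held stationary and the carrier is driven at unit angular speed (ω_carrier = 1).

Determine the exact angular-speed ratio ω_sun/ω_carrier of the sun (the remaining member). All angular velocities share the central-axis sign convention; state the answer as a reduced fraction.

35/11

N_ring = 22 + 2·13 = 48
22(ω_s−ω_c) = −48(ω_r−ω_c),  ω_r=0, ω_c=1
ω_s = 1 − (48/22)(0−1) = 35/11
ω_s/ω_c = 35/11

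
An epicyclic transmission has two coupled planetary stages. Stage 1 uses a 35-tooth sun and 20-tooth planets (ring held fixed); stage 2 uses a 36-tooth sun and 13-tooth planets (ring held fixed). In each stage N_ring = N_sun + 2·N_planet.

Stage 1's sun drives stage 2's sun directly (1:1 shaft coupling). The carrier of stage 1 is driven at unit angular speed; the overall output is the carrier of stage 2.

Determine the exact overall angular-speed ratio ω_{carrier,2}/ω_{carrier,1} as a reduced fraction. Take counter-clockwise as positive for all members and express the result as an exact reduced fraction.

396/343

Stage 1: N_ring = 35 + 2·20 = 75
Stage 1: 35(ω_s−ω_c) = −75(ω_r−ω_c),  ω_r=0, ω_c=1
Stage 1: ω_s = 1 − (75/35)(0−1) = 22/7
  ⇒ ω_s¹/ω_c¹ = 22/7
Stage 2: N_ring = 36 + 2·13 = 62
Stage 2: 36(ω_s−ω_c) = −62(ω_r−ω_c),  ω_r=0, ω_s=1
Stage 2: 36(1−ω_c) = −62(0−ω_c)  ⇒  98ω_c = 36  ⇒  ω_c = 18/49
  ⇒ ω_c²/ω_s² = 18/49
Coupling ω_s² = ω_s¹ ⇒ overall = 22/7 × 18/49 = 396/343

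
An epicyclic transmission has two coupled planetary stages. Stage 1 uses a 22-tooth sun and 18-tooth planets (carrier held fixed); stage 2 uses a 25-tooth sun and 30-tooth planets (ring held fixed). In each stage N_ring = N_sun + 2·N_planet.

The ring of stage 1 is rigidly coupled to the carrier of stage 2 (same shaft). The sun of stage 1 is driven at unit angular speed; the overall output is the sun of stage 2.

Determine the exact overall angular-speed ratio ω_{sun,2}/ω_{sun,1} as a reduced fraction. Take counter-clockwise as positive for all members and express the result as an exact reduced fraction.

-242/145

Stage 1: N_ring = 22 + 2·18 = 58
Stage 1: 22(ω_s−ω_c) = −58(ω_r−ω_c),  ω_c=0, ω_s=1
Stage 1: ω_r = 0 − (22/58)(1−0) = -11/29
  ⇒ ω_r¹/ω_s¹ = -11/29
Stage 2: N_ring = 25 + 2·30 = 85
Stage 2: 25(ω_s−ω_c) = −85(ω_r−ω_c),  ω_r=0, ω_c=1
Stage 2: ω_s = 1 − (85/25)(0−1) = 22/5
  ⇒ ω_s²/ω_c² = 22/5
Coupling ω_c² = ω_r¹ ⇒ overall = -11/29 × 22/5 = -242/145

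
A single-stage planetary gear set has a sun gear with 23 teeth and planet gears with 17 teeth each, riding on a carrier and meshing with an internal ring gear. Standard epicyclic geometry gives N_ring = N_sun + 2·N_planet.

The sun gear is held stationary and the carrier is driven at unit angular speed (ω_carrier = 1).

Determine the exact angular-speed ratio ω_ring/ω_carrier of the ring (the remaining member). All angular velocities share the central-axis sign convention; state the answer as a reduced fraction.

80/57

N_ring = 23 + 2·17 = 57
23(ω_s−ω_c) = −57(ω_r−ω_c),  ω_s=0, ω_c=1
ω_r = 1 − (23/57)(0−1) = 80/57
ω_r/ω_c = 80/57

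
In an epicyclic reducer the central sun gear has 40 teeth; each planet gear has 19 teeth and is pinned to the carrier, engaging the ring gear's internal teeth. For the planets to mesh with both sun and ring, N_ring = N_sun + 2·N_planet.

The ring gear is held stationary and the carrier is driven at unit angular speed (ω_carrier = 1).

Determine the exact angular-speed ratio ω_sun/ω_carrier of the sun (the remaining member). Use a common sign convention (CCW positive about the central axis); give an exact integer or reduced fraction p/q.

59/20

N_ring = 40 + 2·19 = 78
40(ω_s−ω_c) = −78(ω_r−ω_c),  ω_r=0, ω_c=1
ω_s = 1 − (78/40)(0−1) = 59/20
ω_s/ω_c = 59/20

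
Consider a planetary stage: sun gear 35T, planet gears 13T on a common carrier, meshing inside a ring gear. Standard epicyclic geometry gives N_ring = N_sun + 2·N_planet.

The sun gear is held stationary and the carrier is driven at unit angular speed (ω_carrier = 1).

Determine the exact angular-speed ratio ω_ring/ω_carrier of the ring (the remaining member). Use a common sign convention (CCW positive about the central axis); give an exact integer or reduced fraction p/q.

96/61

N_ring = 35 + 2·13 = 61
35(ω_s−ω_c) = −61(ω_r−ω_c),  ω_s=0, ω_c=1
ω_r = 1 − (35/61)(0−1) = 96/61
ω_r/ω_c = 96/61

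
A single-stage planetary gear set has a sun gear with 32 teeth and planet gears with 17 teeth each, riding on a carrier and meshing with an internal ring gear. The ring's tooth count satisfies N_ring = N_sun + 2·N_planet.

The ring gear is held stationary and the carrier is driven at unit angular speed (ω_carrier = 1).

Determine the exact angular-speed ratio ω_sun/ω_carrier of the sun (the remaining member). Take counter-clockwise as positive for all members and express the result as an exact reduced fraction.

49/16

N_ring = 32 + 2·17 = 66
32(ω_s−ω_c) = −66(ω_r−ω_c),  ω_r=0, ω_c=1
ω_s = 1 − (66/32)(0−1) = 49/16
ω_s/ω_c = 49/16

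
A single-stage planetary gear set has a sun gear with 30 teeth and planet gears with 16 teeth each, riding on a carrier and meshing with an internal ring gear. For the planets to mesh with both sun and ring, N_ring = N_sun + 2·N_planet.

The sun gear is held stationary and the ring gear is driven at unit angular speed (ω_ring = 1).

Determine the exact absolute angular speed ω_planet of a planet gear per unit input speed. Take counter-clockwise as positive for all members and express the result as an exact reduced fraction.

31/16

N_ring = 30 + 2·16 = 62
30(ω_s−ω_c) = −62(ω_r−ω_c),  ω_s=0, ω_r=1
30(0−ω_c) = −62(1−ω_c)  ⇒  92ω_c = 62  ⇒  ω_c = 31/46
sun–planet: 30·(0−31/46) = −16·(ω_p−ω_c)  ⇒  ω_p−ω_c = −(30/16)·(-31/46) = 465/368
ω_p = 31/46 + 465/368 = 31/16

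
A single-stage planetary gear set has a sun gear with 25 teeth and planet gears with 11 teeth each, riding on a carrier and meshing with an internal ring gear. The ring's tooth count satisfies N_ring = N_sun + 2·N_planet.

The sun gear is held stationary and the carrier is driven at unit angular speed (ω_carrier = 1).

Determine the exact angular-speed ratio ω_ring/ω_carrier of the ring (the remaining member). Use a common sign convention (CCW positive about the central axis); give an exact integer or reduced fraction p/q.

N_ring = 25 + 2·11 = 47
25(ω_s−ω_c) = −47(ω_r−ω_c),  ω_s=0, ω_c=1
ω_r = 1 − (25/47)(0−1) = 72/47
ω_r/ω_c = 72/47

72/47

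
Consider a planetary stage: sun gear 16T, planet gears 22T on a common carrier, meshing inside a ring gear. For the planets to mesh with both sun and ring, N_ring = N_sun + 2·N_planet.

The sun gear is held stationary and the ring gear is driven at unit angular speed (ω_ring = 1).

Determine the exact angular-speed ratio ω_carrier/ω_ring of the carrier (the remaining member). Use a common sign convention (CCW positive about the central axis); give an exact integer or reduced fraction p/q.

N_ring = 16 + 2·22 = 60
16(ω_s−ω_c) = −60(ω_r−ω_c),  ω_s=0, ω_r=1
16(0−ω_c) = −60(1−ω_c)  ⇒  76ω_c = 60  ⇒  ω_c = 15/19
ω_c/ω_r = 15/19

15/19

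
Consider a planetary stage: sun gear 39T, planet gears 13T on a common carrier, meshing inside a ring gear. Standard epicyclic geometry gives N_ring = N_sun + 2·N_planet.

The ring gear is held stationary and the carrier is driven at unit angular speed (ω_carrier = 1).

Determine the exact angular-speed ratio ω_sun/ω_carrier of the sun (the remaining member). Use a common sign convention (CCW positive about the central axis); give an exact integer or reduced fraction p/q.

8/3

N_ring = 39 + 2·13 = 65
39(ω_s−ω_c) = −65(ω_r−ω_c),  ω_r=0, ω_c=1
ω_s = 1 − (65/39)(0−1) = 8/3
ω_s/ω_c = 8/3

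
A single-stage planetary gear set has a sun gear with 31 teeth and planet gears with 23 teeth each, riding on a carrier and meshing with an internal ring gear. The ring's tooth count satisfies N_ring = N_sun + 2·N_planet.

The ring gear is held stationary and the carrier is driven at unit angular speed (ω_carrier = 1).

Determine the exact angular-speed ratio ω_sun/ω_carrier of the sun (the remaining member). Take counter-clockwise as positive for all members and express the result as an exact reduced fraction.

108/31

N_ring = 31 + 2·23 = 77
31(ω_s−ω_c) = −77(ω_r−ω_c),  ω_r=0, ω_c=1
ω_s = 1 − (77/31)(0−1) = 108/31
ω_s/ω_c = 108/31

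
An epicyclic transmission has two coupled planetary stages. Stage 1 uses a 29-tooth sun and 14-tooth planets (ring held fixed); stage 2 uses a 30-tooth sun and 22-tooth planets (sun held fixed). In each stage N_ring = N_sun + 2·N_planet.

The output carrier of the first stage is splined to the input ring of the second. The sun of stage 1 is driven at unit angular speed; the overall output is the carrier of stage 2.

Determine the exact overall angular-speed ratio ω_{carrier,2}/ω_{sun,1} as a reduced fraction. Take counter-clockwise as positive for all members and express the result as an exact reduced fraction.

Stage 1: N_ring = 29 + 2·14 = 57
Stage 1: 29(ω_s−ω_c) = −57(ω_r−ω_c),  ω_r=0, ω_s=1
Stage 1: 29(1−ω_c) = −57(0−ω_c)  ⇒  86ω_c = 29  ⇒  ω_c = 29/86
  ⇒ ω_c¹/ω_s¹ = 29/86
Stage 2: N_ring = 30 + 2·22 = 74
Stage 2: 30(ω_s−ω_c) = −74(ω_r−ω_c),  ω_s=0, ω_r=1
Stage 2: 30(0−ω_c) = −74(1−ω_c)  ⇒  104ω_c = 74  ⇒  ω_c = 37/52
  ⇒ ω_c²/ω_r² = 37/52
Coupling ω_r² = ω_c¹ ⇒ overall = 29/86 × 37/52 = 1073/4472

1073/4472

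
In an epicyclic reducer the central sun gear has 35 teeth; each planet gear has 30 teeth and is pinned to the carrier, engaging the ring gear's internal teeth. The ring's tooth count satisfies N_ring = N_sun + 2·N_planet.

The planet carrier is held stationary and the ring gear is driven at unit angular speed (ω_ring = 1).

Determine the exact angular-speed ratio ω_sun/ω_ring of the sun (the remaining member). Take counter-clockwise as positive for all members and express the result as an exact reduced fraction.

-19/7

N_ring = 35 + 2·30 = 95
35(ω_s−ω_c) = −95(ω_r−ω_c),  ω_c=0, ω_r=1
ω_s = 0 − (95/35)(1−0) = -19/7
ω_s/ω_r = -19/7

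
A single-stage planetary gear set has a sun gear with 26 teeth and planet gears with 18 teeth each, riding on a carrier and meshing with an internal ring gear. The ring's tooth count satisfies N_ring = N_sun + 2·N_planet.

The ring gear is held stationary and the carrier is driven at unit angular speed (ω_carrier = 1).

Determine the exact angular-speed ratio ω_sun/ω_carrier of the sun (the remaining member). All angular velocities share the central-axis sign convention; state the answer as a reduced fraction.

44/13

N_ring = 26 + 2·18 = 62
26(ω_s−ω_c) = −62(ω_r−ω_c),  ω_r=0, ω_c=1
ω_s = 1 − (62/26)(0−1) = 44/13
ω_s/ω_c = 44/13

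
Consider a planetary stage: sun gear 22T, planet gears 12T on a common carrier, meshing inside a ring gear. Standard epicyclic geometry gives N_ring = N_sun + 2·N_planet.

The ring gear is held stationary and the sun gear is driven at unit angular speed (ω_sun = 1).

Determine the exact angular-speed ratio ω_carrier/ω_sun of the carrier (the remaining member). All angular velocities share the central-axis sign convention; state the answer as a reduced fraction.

11/34

N_ring = 22 + 2·12 = 46
22(ω_s−ω_c) = −46(ω_r−ω_c),  ω_r=0, ω_s=1
22(1−ω_c) = −46(0−ω_c)  ⇒  68ω_c = 22  ⇒  ω_c = 11/34
ω_c/ω_s = 11/34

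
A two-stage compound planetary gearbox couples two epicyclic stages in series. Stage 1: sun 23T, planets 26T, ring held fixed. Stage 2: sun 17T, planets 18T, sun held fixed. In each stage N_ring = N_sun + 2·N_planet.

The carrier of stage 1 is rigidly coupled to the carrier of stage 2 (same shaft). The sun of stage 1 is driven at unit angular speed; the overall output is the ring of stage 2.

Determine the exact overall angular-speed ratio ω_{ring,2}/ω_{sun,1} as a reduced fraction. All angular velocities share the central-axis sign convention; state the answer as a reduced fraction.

Stage 1: N_ring = 23 + 2·26 = 75
Stage 1: 23(ω_s−ω_c) = −75(ω_r−ω_c),  ω_r=0, ω_s=1
Stage 1: 23(1−ω_c) = −75(0−ω_c)  ⇒  98ω_c = 23  ⇒  ω_c = 23/98
  ⇒ ω_c¹/ω_s¹ = 23/98
Stage 2: N_ring = 17 + 2·18 = 53
Stage 2: 17(ω_s−ω_c) = −53(ω_r−ω_c),  ω_s=0, ω_c=1
Stage 2: ω_r = 1 − (17/53)(0−1) = 70/53
  ⇒ ω_r²/ω_c² = 70/53
Coupling ω_c² = ω_c¹ ⇒ overall = 23/98 × 70/53 = 115/371

115/371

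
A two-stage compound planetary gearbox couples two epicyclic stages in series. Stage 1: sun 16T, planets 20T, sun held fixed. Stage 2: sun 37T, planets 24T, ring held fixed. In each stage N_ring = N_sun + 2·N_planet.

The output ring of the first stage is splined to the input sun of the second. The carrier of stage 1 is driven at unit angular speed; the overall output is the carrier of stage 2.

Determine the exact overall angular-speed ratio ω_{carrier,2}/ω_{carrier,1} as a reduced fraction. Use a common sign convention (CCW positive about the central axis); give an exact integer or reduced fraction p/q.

Stage 1: N_ring = 16 + 2·20 = 56
Stage 1: 16(ω_s−ω_c) = −56(ω_r−ω_c),  ω_s=0, ω_c=1
Stage 1: ω_r = 1 − (16/56)(0−1) = 9/7
  ⇒ ω_r¹/ω_c¹ = 9/7
Stage 2: N_ring = 37 + 2·24 = 85
Stage 2: 37(ω_s−ω_c) = −85(ω_r−ω_c),  ω_r=0, ω_s=1
Stage 2: 37(1−ω_c) = −85(0−ω_c)  ⇒  122ω_c = 37  ⇒  ω_c = 37/122
  ⇒ ω_c²/ω_s² = 37/122
Coupling ω_s² = ω_r¹ ⇒ overall = 9/7 × 37/122 = 333/854

333/854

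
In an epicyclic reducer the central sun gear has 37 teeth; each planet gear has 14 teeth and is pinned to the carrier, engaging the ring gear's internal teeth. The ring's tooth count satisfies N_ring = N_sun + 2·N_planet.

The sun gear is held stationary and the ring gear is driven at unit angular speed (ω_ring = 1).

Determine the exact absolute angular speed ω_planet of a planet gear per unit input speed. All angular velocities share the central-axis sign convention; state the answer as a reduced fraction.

N_ring = 37 + 2·14 = 65
37(ω_s−ω_c) = −65(ω_r−ω_c),  ω_s=0, ω_r=1
37(0−ω_c) = −65(1−ω_c)  ⇒  102ω_c = 65  ⇒  ω_c = 65/102
sun–planet: 37·(0−65/102) = −14·(ω_p−ω_c)  ⇒  ω_p−ω_c = −(37/14)·(-65/102) = 2405/1428
ω_p = 65/102 + 2405/1428 = 65/28

65/28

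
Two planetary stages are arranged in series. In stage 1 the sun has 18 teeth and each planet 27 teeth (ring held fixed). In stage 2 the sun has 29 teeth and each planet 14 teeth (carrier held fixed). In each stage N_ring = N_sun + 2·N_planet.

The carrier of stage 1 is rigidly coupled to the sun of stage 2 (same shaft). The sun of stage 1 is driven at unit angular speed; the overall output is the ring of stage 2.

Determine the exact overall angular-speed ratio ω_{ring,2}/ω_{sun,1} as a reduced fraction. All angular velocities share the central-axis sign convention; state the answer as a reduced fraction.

Stage 1: N_ring = 18 + 2·27 = 72
Stage 1: 18(ω_s−ω_c) = −72(ω_r−ω_c),  ω_r=0, ω_s=1
Stage 1: 18(1−ω_c) = −72(0−ω_c)  ⇒  90ω_c = 18  ⇒  ω_c = 1/5
  ⇒ ω_c¹/ω_s¹ = 1/5
Stage 2: N_ring = 29 + 2·14 = 57
Stage 2: 29(ω_s−ω_c) = −57(ω_r−ω_c),  ω_c=0, ω_s=1
Stage 2: ω_r = 0 − (29/57)(1−0) = -29/57
  ⇒ ω_r²/ω_s² = -29/57
Coupling ω_s² = ω_c¹ ⇒ overall = 1/5 × -29/57 = -29/285

-29/285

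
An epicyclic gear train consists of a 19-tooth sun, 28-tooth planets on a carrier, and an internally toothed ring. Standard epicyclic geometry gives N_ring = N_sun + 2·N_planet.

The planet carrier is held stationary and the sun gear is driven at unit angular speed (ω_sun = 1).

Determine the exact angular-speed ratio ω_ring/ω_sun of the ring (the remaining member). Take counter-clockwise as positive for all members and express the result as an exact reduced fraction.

N_ring = 19 + 2·28 = 75
19(ω_s−ω_c) = −75(ω_r−ω_c),  ω_c=0, ω_s=1
ω_r = 0 − (19/75)(1−0) = -19/75
ω_r/ω_s = -19/75

-19/75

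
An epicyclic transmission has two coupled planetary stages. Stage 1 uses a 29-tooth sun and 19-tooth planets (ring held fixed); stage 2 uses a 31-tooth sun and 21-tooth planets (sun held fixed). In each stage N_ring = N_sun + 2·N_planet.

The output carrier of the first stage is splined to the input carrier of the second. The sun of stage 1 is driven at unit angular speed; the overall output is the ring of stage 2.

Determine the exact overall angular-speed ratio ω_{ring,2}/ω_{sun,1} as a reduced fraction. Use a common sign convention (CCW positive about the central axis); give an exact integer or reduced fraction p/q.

Stage 1: N_ring = 29 + 2·19 = 67
Stage 1: 29(ω_s−ω_c) = −67(ω_r−ω_c),  ω_r=0, ω_s=1
Stage 1: 29(1−ω_c) = −67(0−ω_c)  ⇒  96ω_c = 29  ⇒  ω_c = 29/96
  ⇒ ω_c¹/ω_s¹ = 29/96
Stage 2: N_ring = 31 + 2·21 = 73
Stage 2: 31(ω_s−ω_c) = −73(ω_r−ω_c),  ω_s=0, ω_c=1
Stage 2: ω_r = 1 − (31/73)(0−1) = 104/73
  ⇒ ω_r²/ω_c² = 104/73
Coupling ω_c² = ω_c¹ ⇒ overall = 29/96 × 104/73 = 377/876

377/876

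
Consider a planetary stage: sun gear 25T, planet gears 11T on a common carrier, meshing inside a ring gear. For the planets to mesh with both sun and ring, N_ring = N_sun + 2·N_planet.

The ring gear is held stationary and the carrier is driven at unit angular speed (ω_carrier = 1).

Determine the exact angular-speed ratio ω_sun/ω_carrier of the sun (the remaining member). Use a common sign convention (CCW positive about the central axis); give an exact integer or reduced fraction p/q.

72/25

N_ring = 25 + 2·11 = 47
25(ω_s−ω_c) = −47(ω_r−ω_c),  ω_r=0, ω_c=1
ω_s = 1 − (47/25)(0−1) = 72/25
ω_s/ω_c = 72/25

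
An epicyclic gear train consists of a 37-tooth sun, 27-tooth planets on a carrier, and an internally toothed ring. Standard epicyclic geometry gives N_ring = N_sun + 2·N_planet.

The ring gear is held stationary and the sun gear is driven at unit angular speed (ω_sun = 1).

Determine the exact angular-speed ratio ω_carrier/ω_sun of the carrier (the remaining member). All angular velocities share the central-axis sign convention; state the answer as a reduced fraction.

N_ring = 37 + 2·27 = 91
37(ω_s−ω_c) = −91(ω_r−ω_c),  ω_r=0, ω_s=1
37(1−ω_c) = −91(0−ω_c)  ⇒  128ω_c = 37  ⇒  ω_c = 37/128
ω_c/ω_s = 37/128

37/128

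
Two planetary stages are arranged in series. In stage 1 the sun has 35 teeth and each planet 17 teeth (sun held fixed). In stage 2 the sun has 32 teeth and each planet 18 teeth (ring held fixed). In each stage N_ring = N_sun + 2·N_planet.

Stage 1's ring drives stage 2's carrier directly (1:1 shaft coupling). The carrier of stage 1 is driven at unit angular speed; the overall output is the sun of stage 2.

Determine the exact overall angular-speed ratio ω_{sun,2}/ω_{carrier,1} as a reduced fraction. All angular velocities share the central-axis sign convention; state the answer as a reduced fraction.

325/69

Stage 1: N_ring = 35 + 2·17 = 69
Stage 1: 35(ω_s−ω_c) = −69(ω_r−ω_c),  ω_s=0, ω_c=1
Stage 1: ω_r = 1 − (35/69)(0−1) = 104/69
  ⇒ ω_r¹/ω_c¹ = 104/69
Stage 2: N_ring = 32 + 2·18 = 68
Stage 2: 32(ω_s−ω_c) = −68(ω_r−ω_c),  ω_r=0, ω_c=1
Stage 2: ω_s = 1 − (68/32)(0−1) = 25/8
  ⇒ ω_s²/ω_c² = 25/8
Coupling ω_c² = ω_r¹ ⇒ overall = 104/69 × 25/8 = 325/69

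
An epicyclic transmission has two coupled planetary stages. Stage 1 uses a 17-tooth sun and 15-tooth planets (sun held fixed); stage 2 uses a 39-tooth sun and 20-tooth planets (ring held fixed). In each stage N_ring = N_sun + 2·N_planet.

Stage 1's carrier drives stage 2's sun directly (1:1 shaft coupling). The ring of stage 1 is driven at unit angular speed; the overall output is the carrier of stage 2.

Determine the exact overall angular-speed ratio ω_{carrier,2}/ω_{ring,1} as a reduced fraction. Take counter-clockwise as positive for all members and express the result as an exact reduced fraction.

1833/7552

Stage 1: N_ring = 17 + 2·15 = 47
Stage 1: 17(ω_s−ω_c) = −47(ω_r−ω_c),  ω_s=0, ω_r=1
Stage 1: 17(0−ω_c) = −47(1−ω_c)  ⇒  64ω_c = 47  ⇒  ω_c = 47/64
  ⇒ ω_c¹/ω_r¹ = 47/64
Stage 2: N_ring = 39 + 2·20 = 79
Stage 2: 39(ω_s−ω_c) = −79(ω_r−ω_c),  ω_r=0, ω_s=1
Stage 2: 39(1−ω_c) = −79(0−ω_c)  ⇒  118ω_c = 39  ⇒  ω_c = 39/118
  ⇒ ω_c²/ω_s² = 39/118
Coupling ω_s² = ω_c¹ ⇒ overall = 47/64 × 39/118 = 1833/7552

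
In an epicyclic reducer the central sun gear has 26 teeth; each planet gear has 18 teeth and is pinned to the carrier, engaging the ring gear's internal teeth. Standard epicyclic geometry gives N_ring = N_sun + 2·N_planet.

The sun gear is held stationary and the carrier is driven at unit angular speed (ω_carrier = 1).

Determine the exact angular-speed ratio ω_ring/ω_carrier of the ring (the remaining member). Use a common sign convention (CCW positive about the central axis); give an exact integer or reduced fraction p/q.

N_ring = 26 + 2·18 = 62
26(ω_s−ω_c) = −62(ω_r−ω_c),  ω_s=0, ω_c=1
ω_r = 1 − (26/62)(0−1) = 44/31
ω_r/ω_c = 44/31

44/31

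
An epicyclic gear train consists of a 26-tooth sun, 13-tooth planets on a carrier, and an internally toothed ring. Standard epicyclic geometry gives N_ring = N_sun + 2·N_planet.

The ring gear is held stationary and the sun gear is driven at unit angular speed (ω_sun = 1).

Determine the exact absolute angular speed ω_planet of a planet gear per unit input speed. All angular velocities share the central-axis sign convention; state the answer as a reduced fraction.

-1

N_ring = 26 + 2·13 = 52
26(ω_s−ω_c) = −52(ω_r−ω_c),  ω_r=0, ω_s=1
26(1−ω_c) = −52(0−ω_c)  ⇒  78ω_c = 26  ⇒  ω_c = 1/3
sun–planet: 26·(1−1/3) = −13·(ω_p−ω_c)  ⇒  ω_p−ω_c = −(26/13)·(2/3) = -4/3
ω_p = 1/3 − 4/3 = -1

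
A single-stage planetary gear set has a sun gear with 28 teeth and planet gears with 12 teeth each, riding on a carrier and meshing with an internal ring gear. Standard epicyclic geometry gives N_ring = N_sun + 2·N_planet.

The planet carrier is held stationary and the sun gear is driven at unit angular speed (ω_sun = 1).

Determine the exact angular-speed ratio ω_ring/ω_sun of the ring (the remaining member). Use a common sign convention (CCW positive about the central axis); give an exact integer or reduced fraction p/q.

N_ring = 28 + 2·12 = 52
28(ω_s−ω_c) = −52(ω_r−ω_c),  ω_c=0, ω_s=1
ω_r = 0 − (28/52)(1−0) = -7/13
ω_r/ω_s = -7/13

-7/13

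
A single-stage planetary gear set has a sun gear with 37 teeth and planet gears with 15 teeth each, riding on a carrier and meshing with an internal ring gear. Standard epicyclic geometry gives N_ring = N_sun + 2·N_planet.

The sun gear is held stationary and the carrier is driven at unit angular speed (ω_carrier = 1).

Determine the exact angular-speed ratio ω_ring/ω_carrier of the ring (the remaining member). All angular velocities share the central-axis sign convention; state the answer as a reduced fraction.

104/67

N_ring = 37 + 2·15 = 67
37(ω_s−ω_c) = −67(ω_r−ω_c),  ω_s=0, ω_c=1
ω_r = 1 − (37/67)(0−1) = 104/67
ω_r/ω_c = 104/67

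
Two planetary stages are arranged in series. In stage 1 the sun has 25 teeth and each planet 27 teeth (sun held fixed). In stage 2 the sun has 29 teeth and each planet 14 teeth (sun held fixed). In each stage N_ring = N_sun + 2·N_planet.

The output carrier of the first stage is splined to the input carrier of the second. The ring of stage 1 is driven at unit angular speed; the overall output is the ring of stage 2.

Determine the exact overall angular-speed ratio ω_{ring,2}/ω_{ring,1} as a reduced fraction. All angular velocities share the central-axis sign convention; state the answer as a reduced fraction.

Stage 1: N_ring = 25 + 2·27 = 79
Stage 1: 25(ω_s−ω_c) = −79(ω_r−ω_c),  ω_s=0, ω_r=1
Stage 1: 25(0−ω_c) = −79(1−ω_c)  ⇒  104ω_c = 79  ⇒  ω_c = 79/104
  ⇒ ω_c¹/ω_r¹ = 79/104
Stage 2: N_ring = 29 + 2·14 = 57
Stage 2: 29(ω_s−ω_c) = −57(ω_r−ω_c),  ω_s=0, ω_c=1
Stage 2: ω_r = 1 − (29/57)(0−1) = 86/57
  ⇒ ω_r²/ω_c² = 86/57
Coupling ω_c² = ω_c¹ ⇒ overall = 79/104 × 86/57 = 3397/2964

3397/2964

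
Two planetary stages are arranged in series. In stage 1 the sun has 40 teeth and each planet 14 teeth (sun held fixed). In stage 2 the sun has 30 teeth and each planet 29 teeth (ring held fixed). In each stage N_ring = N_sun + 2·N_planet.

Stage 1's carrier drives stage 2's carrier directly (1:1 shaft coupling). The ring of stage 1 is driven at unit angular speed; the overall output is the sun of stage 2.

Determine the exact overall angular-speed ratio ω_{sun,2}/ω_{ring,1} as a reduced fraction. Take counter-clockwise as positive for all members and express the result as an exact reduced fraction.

Stage 1: N_ring = 40 + 2·14 = 68
Stage 1: 40(ω_s−ω_c) = −68(ω_r−ω_c),  ω_s=0, ω_r=1
Stage 1: 40(0−ω_c) = −68(1−ω_c)  ⇒  108ω_c = 68  ⇒  ω_c = 17/27
  ⇒ ω_c¹/ω_r¹ = 17/27
Stage 2: N_ring = 30 + 2·29 = 88
Stage 2: 30(ω_s−ω_c) = −88(ω_r−ω_c),  ω_r=0, ω_c=1
Stage 2: ω_s = 1 − (88/30)(0−1) = 59/15
  ⇒ ω_s²/ω_c² = 59/15
Coupling ω_c² = ω_c¹ ⇒ overall = 17/27 × 59/15 = 1003/405

1003/405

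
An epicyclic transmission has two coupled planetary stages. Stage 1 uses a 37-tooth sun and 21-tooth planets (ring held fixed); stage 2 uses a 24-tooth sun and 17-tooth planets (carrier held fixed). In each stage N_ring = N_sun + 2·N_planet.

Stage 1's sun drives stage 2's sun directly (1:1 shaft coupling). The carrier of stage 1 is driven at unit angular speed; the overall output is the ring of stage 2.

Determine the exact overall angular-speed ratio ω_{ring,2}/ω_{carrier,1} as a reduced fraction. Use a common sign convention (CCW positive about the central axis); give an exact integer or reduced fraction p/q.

Stage 1: N_ring = 37 + 2·21 = 79
Stage 1: 37(ω_s−ω_c) = −79(ω_r−ω_c),  ω_r=0, ω_c=1
Stage 1: ω_s = 1 − (79/37)(0−1) = 116/37
  ⇒ ω_s¹/ω_c¹ = 116/37
Stage 2: N_ring = 24 + 2·17 = 58
Stage 2: 24(ω_s−ω_c) = −58(ω_r−ω_c),  ω_c=0, ω_s=1
Stage 2: ω_r = 0 − (24/58)(1−0) = -12/29
  ⇒ ω_r²/ω_s² = -12/29
Coupling ω_s² = ω_s¹ ⇒ overall = 116/37 × -12/29 = -48/37

-48/37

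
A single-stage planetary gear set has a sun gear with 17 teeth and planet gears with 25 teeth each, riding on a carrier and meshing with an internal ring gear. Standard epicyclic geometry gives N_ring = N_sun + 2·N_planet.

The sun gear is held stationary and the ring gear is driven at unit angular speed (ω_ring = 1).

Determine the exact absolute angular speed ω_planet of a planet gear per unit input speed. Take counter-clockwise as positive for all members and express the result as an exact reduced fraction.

N_ring = 17 + 2·25 = 67
17(ω_s−ω_c) = −67(ω_r−ω_c),  ω_s=0, ω_r=1
17(0−ω_c) = −67(1−ω_c)  ⇒  84ω_c = 67  ⇒  ω_c = 67/84
sun–planet: 17·(0−67/84) = −25·(ω_p−ω_c)  ⇒  ω_p−ω_c = −(17/25)·(-67/84) = 1139/2100
ω_p = 67/84 + 1139/2100 = 67/50

67/50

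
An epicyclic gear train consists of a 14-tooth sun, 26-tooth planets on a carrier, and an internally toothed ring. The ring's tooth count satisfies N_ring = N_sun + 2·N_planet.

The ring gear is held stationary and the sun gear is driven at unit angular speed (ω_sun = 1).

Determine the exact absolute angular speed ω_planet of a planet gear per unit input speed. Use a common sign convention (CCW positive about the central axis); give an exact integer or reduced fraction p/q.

-7/26

N_ring = 14 + 2·26 = 66
14(ω_s−ω_c) = −66(ω_r−ω_c),  ω_r=0, ω_s=1
14(1−ω_c) = −66(0−ω_c)  ⇒  80ω_c = 14  ⇒  ω_c = 7/40
sun–planet: 14·(1−7/40) = −26·(ω_p−ω_c)  ⇒  ω_p−ω_c = −(14/26)·(33/40) = -231/520
ω_p = 7/40 − 231/520 = -7/26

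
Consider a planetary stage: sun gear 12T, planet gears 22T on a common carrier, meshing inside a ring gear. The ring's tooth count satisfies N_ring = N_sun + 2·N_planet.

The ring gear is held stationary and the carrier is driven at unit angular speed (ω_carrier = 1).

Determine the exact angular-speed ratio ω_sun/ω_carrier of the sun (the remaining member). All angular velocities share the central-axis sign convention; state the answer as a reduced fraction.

N_ring = 12 + 2·22 = 56
12(ω_s−ω_c) = −56(ω_r−ω_c),  ω_r=0, ω_c=1
ω_s = 1 − (56/12)(0−1) = 17/3
ω_s/ω_c = 17/3

17/3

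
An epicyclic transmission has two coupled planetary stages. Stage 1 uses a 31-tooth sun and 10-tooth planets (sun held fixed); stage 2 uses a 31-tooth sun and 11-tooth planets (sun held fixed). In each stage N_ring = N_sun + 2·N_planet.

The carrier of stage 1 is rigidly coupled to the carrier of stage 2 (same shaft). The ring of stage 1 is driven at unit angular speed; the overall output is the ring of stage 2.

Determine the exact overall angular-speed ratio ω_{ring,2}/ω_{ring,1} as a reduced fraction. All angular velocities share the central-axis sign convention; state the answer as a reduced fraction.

2142/2173

Stage 1: N_ring = 31 + 2·10 = 51
Stage 1: 31(ω_s−ω_c) = −51(ω_r−ω_c),  ω_s=0, ω_r=1
Stage 1: 31(0−ω_c) = −51(1−ω_c)  ⇒  82ω_c = 51  ⇒  ω_c = 51/82
  ⇒ ω_c¹/ω_r¹ = 51/82
Stage 2: N_ring = 31 + 2·11 = 53
Stage 2: 31(ω_s−ω_c) = −53(ω_r−ω_c),  ω_s=0, ω_c=1
Stage 2: ω_r = 1 − (31/53)(0−1) = 84/53
  ⇒ ω_r²/ω_c² = 84/53
Coupling ω_c² = ω_c¹ ⇒ overall = 51/82 × 84/53 = 2142/2173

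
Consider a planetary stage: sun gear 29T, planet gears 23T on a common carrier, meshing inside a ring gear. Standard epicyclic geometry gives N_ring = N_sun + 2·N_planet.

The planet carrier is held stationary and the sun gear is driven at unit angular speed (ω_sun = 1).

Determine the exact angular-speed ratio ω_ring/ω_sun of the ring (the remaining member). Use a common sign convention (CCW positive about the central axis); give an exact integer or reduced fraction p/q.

N_ring = 29 + 2·23 = 75
29(ω_s−ω_c) = −75(ω_r−ω_c),  ω_c=0, ω_s=1
ω_r = 0 − (29/75)(1−0) = -29/75
ω_r/ω_s = -29/75

-29/75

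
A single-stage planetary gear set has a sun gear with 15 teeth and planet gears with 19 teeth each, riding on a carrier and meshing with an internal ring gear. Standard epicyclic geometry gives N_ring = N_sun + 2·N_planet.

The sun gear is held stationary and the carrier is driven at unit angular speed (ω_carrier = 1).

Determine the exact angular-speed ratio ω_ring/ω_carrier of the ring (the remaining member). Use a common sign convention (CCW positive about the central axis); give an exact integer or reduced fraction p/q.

N_ring = 15 + 2·19 = 53
15(ω_s−ω_c) = −53(ω_r−ω_c),  ω_s=0, ω_c=1
ω_r = 1 − (15/53)(0−1) = 68/53
ω_r/ω_c = 68/53

68/53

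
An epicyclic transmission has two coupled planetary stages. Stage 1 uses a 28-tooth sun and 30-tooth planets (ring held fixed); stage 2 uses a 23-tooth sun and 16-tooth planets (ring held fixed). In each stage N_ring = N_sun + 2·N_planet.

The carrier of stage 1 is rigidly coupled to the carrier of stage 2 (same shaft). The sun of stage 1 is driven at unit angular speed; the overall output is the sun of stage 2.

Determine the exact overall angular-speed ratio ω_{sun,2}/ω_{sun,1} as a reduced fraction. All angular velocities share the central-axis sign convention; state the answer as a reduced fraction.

Stage 1: N_ring = 28 + 2·30 = 88
Stage 1: 28(ω_s−ω_c) = −88(ω_r−ω_c),  ω_r=0, ω_s=1
Stage 1: 28(1−ω_c) = −88(0−ω_c)  ⇒  116ω_c = 28  ⇒  ω_c = 7/29
  ⇒ ω_c¹/ω_s¹ = 7/29
Stage 2: N_ring = 23 + 2·16 = 55
Stage 2: 23(ω_s−ω_c) = −55(ω_r−ω_c),  ω_r=0, ω_c=1
Stage 2: ω_s = 1 − (55/23)(0−1) = 78/23
  ⇒ ω_s²/ω_c² = 78/23
Coupling ω_c² = ω_c¹ ⇒ overall = 7/29 × 78/23 = 546/667

546/667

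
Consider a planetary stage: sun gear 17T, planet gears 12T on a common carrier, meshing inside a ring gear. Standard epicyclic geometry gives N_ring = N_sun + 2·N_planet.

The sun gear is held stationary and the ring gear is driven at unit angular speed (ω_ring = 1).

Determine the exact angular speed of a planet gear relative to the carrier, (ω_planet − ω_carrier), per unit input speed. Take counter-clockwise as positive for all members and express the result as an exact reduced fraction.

N_ring = 17 + 2·12 = 41
17(ω_s−ω_c) = −41(ω_r−ω_c),  ω_s=0, ω_r=1
17(0−ω_c) = −41(1−ω_c)  ⇒  58ω_c = 41  ⇒  ω_c = 41/58
sun–planet: 17·(0−41/58) = −12·(ω_p−ω_c)  ⇒  ω_p−ω_c = −(17/12)·(-41/58) = 697/696

697/696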